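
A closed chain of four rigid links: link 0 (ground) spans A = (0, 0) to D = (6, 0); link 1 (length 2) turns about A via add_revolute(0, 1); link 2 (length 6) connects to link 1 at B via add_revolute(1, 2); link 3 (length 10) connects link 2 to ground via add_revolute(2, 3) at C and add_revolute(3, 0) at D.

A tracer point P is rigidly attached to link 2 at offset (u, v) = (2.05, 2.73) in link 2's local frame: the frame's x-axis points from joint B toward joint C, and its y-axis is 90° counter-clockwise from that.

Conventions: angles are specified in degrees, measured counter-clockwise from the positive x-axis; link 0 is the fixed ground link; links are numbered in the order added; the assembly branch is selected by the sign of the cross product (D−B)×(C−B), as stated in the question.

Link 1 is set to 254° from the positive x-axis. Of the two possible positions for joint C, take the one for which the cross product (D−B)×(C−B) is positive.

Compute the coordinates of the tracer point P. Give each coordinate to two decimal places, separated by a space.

A=(0,0), D=(6.00,0)
B = A + 2.00·(cos254°, sin254°) = (-0.5513, -1.9225)
|BD| = 6.8275
circle(B,6.00) ∩ circle(D,10.00): a=-1.2731, h=5.8634
  candidates: C₊=(-3.4239,3.3451) cross=40.032; C₋=(-0.1219,-7.9071) cross=-40.032
  branch + wants cross > 0 → take C=(-3.4239,3.3451) (cross=40.032)
ex = (C−B)/|BC| = (-0.4788,0.8779); ey = (-0.8779,-0.4788)
P = B + 2.05·ex + 2.73·ey = (-3.9295,-1.4298)

-3.93 -1.43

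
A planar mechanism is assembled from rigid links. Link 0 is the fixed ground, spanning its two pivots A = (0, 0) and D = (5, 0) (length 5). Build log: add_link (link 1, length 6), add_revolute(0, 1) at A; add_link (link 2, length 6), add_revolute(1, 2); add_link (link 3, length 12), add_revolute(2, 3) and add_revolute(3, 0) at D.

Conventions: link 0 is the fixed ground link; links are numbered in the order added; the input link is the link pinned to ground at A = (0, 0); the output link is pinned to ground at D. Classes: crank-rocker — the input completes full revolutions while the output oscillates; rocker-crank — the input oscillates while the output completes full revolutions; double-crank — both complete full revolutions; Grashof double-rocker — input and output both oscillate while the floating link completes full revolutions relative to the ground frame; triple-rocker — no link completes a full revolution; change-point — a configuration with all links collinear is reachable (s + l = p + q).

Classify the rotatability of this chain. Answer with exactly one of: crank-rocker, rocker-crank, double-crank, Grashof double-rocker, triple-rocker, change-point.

lengths: ground=5, input=6, coupler=6, output=12
sorted: s=5 (shortest), l=12 (longest), p+q=12
s + l = 17 vs p + q = 12
s + l > p + q → non-Grashof → no link fully rotates → triple-rocker

triple-rocker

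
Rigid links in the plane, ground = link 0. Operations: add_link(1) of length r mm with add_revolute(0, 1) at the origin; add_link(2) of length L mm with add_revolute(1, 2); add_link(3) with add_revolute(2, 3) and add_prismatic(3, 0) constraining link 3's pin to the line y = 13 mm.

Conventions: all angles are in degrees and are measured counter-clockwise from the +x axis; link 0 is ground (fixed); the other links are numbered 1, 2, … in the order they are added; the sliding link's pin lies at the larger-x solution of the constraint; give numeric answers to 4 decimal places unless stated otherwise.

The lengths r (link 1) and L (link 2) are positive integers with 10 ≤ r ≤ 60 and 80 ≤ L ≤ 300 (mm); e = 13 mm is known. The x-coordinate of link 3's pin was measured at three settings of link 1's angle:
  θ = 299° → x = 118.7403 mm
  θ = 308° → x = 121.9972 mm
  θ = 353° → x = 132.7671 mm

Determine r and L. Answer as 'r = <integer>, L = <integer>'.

constraint per measurement: (x − r cos θ)² + (r sin θ − e)² = L²
subtracting the θ₁ and θ₂ equations cancels the r² and L² terms:
r = (x₁² − x₂²) / (2[(x₁cos θ₁ + e sin θ₁) − (x₂cos θ₂ + e sin θ₂)]) = 20.9995 → r = 21
L² = (x₁ − r cos θ₁)² + (r sin θ₁ − e)² = 12769.0107 → L = 113.0000 → L = 113
check at θ₃=353°: x = 132.7671 (printed 132.7671) ✓

r = 21, L = 113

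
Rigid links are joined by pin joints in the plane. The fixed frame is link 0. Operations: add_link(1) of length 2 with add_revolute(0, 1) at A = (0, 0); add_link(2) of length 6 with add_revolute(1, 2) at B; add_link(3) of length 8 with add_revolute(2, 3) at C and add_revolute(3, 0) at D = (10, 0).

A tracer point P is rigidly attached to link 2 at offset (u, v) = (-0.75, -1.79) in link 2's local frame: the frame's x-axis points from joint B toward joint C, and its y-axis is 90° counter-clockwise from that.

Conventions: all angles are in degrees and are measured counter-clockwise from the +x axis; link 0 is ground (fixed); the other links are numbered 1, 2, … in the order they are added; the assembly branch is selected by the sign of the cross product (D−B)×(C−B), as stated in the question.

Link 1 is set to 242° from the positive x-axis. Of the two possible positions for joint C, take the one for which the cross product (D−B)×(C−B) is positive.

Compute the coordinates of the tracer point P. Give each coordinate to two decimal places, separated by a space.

A=(0,0), D=(10.00,0)
B = A + 2.00·(cos242°, sin242°) = (-0.9389, -1.7659)
|BD| = 11.0806
circle(B,6.00) ∩ circle(D,8.00): a=4.2768, h=4.2082
  candidates: C₊=(2.6125,3.0701) cross=46.629; C₋=(3.9539,-5.2387) cross=-46.629
  branch + wants cross > 0 → take C=(2.6125,3.0701) (cross=46.629)
ex = (C−B)/|BC| = (0.5919,0.8060); ey = (-0.8060,0.5919)
P = B + -0.75·ex + -1.79·ey = (0.0599,-3.4299)

0.06 -3.43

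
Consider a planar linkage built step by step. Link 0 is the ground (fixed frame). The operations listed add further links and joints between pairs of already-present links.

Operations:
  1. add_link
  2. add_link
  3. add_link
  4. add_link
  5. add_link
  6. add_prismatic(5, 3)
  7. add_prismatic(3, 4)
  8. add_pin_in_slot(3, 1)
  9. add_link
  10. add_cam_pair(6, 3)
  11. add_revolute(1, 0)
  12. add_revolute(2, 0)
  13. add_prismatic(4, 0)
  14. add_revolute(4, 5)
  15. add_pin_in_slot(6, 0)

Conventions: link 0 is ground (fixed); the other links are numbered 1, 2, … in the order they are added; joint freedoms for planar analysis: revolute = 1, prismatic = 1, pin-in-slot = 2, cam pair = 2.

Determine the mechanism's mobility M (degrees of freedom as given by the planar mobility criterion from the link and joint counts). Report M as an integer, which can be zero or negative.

L=1 J1=0 J2=0
add link → L=2 J1=0 J2=0
add link → L=3 J1=0 J2=0
add link → L=4 J1=0 J2=0
add link → L=5 J1=0 J2=0
add link → L=6 J1=0 J2=0
P@5,3 dof=1 J1 → L=6 J1=1 J2=0
P@3,4 dof=1 J1 → L=6 J1=2 J2=0
PS@3,1 dof=2 J2 → L=6 J1=2 J2=1
add link → L=7 J1=2 J2=1
C@6,3 dof=2 J2 → L=7 J1=2 J2=2
R@1,0 dof=1 J1 → L=7 J1=3 J2=2
R@2,0 dof=1 J1 → L=7 J1=4 J2=2
P@4,0 dof=1 J1 → L=7 J1=5 J2=2
R@4,5 dof=1 J1 → L=7 J1=6 J2=2
PS@6,0 dof=2 J2 → L=7 J1=6 J2=3
M=3(L−1)−2J1−J2=3·6−2·6−3=3

M = 3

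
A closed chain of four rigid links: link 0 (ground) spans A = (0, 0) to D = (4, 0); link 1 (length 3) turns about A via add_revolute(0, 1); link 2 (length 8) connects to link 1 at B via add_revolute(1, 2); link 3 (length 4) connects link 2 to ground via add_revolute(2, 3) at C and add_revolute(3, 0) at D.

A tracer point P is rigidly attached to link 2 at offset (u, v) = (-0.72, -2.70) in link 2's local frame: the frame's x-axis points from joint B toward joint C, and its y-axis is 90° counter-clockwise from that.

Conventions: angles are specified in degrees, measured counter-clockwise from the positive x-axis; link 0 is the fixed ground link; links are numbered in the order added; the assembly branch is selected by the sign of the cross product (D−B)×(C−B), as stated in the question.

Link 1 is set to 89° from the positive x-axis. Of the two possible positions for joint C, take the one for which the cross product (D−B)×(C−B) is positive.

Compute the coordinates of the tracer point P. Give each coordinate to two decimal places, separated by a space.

A=(0,0), D=(4.00,0)
B = A + 3.00·(cos89°, sin89°) = (0.0524, 2.9995)
|BD| = 4.9579
circle(B,8.00) ∩ circle(D,4.00): a=7.3197, h=3.2283
  candidates: C₊=(7.8336,1.1416) cross=16.006; C₋=(3.9274,-3.9993) cross=-16.006
  branch + wants cross > 0 → take C=(7.8336,1.1416) (cross=16.006)
ex = (C−B)/|BC| = (0.9727,-0.2322); ey = (0.2322,0.9727)
P = B + -0.72·ex + -2.70·ey = (-1.2750,0.5406)

-1.28 0.54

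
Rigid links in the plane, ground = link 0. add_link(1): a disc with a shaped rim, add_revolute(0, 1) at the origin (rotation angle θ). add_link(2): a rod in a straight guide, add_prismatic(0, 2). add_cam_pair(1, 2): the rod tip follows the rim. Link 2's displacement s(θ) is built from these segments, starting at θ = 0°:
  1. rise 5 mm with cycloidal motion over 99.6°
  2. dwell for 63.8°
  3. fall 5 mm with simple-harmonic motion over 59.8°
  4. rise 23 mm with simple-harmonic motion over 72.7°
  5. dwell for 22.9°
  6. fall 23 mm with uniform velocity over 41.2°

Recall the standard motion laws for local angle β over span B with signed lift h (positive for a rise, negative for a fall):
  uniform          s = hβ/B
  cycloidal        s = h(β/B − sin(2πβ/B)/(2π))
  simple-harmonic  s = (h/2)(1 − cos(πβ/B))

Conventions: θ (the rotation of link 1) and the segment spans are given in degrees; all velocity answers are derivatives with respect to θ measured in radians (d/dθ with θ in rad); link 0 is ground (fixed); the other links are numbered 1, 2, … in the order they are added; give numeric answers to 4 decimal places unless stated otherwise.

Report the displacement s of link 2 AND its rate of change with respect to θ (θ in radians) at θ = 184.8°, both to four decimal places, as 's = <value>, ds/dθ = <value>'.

segment 1 (0° to 99.6°, cycloidal, h = 5) is passed completely: s = 0.0000 + (5) = 5.0000
segment 2 (99.6° to 163.4°, dwell): s unchanged at 5.0000
θ = 184.8° falls in segment 3 (163.4° to 223.2°, simple-harmonic, h = -5): β = 184.8 − 163.4 = 21.4°, B = 59.8°; Δs = -5/2·(1 − cos(π·0.3579)) = -1.4204; s = 5.0000 − 1.4204 = 3.5796
velocity in seg [163.4°–223.2°] (simple-harmonic), θ in radians: β = 21.4° = 0.3735 rad, B = 59.8° = 1.0437 rad; ds/dθ = (πh/(2B)) sin(πβ/B) = (π·(-5)/(2·1.0437)) sin(π·0.3579) = -6.787200 mm/rad

s = 3.5796, ds/dθ = -6.7872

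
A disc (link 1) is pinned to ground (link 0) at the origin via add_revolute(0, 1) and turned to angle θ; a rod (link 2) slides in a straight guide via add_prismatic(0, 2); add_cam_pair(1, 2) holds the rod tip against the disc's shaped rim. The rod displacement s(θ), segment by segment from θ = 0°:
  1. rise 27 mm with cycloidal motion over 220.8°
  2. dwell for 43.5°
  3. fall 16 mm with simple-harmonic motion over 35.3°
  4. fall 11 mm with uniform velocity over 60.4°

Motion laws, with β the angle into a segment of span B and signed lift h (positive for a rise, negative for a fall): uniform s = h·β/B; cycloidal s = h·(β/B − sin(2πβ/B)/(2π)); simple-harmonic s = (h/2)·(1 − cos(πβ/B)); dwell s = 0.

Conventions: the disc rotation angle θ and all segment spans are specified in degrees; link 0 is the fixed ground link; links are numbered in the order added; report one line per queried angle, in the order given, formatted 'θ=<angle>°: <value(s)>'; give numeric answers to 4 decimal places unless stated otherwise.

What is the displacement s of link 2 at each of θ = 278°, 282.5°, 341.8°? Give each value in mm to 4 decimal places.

segment 1 (0° to 220.8°, cycloidal, h = 27) is passed completely: s = 0.0000 + (27) = 27.0000
segment 2 (220.8° to 264.3°, dwell): s unchanged at 27.0000
θ = 278° falls in segment 3 (264.3° to 299.6°, simple-harmonic, h = -16): β = 278 − 264.3 = 13.7°, B = 35.3°; Δs = -16/2·(1 − cos(π·0.3881)) = -5.2453; s = 27.0000 − 5.2453 = 21.7547
θ = 282.5° falls in segment 3 (264.3° to 299.6°, simple-harmonic, h = -16): β = 282.5 − 264.3 = 18.2°, B = 35.3°; Δs = -16/2·(1 − cos(π·0.5156)) = -8.3914; s = 27.0000 − 8.3914 = 18.6086
segment 3 (264.3° to 299.6°, simple-harmonic, h = -16) is passed completely: s = 27.0000 + (-16) = 11.0000
θ = 341.8° falls in segment 4 (299.6° to 360°, uniform, h = -11): β = 341.8 − 299.6 = 42.2°, B = 60.4°; Δs = -11·42.2/60.4 = -7.6854; s = 11.0000 − 7.6854 = 3.3146

θ=278°: 21.7547
θ=282.5°: 18.6086
θ=341.8°: 3.3146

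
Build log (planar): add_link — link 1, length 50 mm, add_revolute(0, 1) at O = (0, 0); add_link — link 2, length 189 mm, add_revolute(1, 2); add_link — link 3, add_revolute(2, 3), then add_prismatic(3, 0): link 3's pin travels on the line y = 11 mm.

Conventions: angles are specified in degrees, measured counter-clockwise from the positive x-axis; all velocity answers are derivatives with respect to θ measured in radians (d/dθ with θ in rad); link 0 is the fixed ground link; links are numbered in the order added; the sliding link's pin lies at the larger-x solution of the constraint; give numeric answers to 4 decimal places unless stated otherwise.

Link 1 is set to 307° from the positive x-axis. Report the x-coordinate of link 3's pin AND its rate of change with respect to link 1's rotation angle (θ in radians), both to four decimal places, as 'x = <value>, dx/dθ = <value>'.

geometry: r = 50 mm, L = 189 mm, e = 11 mm
crank pin P = (r cos θ, r sin θ) = (30.090751, -39.931776)
h = r sin θ − e = -39.931776 − 11 = -50.931776
x = r cos θ + √(L² − h²) = 30.090751 + 182.008116 = 212.098867
dx/dθ = −r sin θ − h·r cos θ/√(L² − h²) (θ in radians; h = -50.931776) = 48.352144

x = 212.0989, dx/dθ = 48.3521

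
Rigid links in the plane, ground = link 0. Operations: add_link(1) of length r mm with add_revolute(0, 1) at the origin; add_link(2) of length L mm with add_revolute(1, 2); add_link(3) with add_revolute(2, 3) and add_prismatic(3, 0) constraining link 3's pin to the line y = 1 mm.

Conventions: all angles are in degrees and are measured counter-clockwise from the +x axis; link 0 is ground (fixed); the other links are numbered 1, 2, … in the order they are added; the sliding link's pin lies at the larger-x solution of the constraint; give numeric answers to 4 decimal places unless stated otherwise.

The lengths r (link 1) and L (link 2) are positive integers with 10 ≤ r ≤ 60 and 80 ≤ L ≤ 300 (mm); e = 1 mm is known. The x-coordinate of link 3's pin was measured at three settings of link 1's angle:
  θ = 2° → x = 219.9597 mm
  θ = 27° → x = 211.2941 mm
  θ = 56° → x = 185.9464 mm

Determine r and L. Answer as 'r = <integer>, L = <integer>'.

constraint per measurement: (x − r cos θ)² + (r sin θ − e)² = L²
subtracting the θ₁ and θ₂ equations cancels the r² and L² terms:
r = (x₁² − x₂²) / (2[(x₁cos θ₁ + e sin θ₁) − (x₂cos θ₂ + e sin θ₂)]) = 60.0002 → r = 60
L² = (x₁ − r cos θ₁)² + (r sin θ₁ − e)² = 25599.9969 → L = 160.0000 → L = 160
check at θ₃=56°: x = 185.9464 (printed 185.9464) ✓

r = 60, L = 160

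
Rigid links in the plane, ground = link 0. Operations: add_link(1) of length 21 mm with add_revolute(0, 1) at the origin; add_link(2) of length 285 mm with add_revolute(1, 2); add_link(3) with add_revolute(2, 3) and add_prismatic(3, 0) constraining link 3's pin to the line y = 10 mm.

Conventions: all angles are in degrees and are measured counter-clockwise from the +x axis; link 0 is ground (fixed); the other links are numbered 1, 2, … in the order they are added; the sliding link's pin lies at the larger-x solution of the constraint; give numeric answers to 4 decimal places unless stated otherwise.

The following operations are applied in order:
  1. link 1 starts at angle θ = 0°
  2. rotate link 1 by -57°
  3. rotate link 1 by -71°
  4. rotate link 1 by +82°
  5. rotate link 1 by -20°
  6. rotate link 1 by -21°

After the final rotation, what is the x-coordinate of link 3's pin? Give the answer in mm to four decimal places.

geometry: r = 21 mm, L = 285 mm, e = 10 mm; θ starts at 0°
rotate link 1 by -57°: θ ← 0° -57° = -57°
rotate link 1 by -71°: θ ← -57° -71° = -128°
rotate link 1 by +82°: θ ← -128° +82° = -46°
rotate link 1 by -20°: θ ← -46° -20° = -66°
rotate link 1 by -21°: θ ← -66° -21° = -87°
crank pin P = (r cos θ, r sin θ) = (1.099055, -20.971220)
h = r sin θ − e = -20.971220 − 10 = -30.971220
x = r cos θ + √(L² − h²) = 1.099055 + 283.312166 = 284.411221

284.4112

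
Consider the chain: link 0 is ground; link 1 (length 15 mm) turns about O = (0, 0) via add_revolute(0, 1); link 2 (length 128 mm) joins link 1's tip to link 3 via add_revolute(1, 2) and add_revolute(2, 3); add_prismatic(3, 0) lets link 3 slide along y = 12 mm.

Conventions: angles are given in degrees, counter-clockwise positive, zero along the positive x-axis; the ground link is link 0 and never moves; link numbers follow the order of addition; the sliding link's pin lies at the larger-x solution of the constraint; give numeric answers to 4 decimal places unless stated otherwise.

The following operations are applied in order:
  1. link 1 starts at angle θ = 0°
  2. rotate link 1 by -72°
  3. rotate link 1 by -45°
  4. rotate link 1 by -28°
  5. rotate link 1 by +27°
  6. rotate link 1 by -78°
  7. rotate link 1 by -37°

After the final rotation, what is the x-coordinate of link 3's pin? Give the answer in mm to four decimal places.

geometry: r = 15 mm, L = 128 mm, e = 12 mm; θ starts at 0°
rotate link 1 by -72°: θ ← 0° -72° = -72°
rotate link 1 by -45°: θ ← -72° -45° = -117°
rotate link 1 by -28°: θ ← -117° -28° = -145°
rotate link 1 by +27°: θ ← -145° +27° = -118°
rotate link 1 by -78°: θ ← -118° -78° = -196°
rotate link 1 by -37°: θ ← -196° -37° = -233°
crank pin P = (r cos θ, r sin θ) = (-9.027225, 11.979533)
h = r sin θ − e = 11.979533 − 12 = -0.020467
x = r cos θ + √(L² − h²) = -9.027225 + 127.999998 = 118.972773

118.9728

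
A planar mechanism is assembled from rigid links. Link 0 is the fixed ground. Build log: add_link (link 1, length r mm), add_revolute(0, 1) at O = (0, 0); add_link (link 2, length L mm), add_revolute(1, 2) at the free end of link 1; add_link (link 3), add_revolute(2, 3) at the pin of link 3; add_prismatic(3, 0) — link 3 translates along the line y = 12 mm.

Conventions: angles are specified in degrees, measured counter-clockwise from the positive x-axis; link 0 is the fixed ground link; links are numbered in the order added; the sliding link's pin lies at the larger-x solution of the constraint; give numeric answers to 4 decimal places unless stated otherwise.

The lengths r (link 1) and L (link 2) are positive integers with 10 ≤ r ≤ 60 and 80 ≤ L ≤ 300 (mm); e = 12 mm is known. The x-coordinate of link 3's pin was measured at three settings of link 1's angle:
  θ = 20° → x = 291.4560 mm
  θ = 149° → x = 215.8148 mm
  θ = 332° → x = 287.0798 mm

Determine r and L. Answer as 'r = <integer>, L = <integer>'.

constraint per measurement: (x − r cos θ)² + (r sin θ − e)² = L²
subtracting the θ₁ and θ₂ equations cancels the r² and L² terms:
r = (x₁² − x₂²) / (2[(x₁cos θ₁ + e sin θ₁) − (x₂cos θ₂ + e sin θ₂)]) = 42.0000 → r = 42
L² = (x₁ − r cos θ₁)² + (r sin θ₁ − e)² = 63504.0032 → L = 252.0000 → L = 252
check at θ₃=332°: x = 287.0798 (printed 287.0798) ✓

r = 42, L = 252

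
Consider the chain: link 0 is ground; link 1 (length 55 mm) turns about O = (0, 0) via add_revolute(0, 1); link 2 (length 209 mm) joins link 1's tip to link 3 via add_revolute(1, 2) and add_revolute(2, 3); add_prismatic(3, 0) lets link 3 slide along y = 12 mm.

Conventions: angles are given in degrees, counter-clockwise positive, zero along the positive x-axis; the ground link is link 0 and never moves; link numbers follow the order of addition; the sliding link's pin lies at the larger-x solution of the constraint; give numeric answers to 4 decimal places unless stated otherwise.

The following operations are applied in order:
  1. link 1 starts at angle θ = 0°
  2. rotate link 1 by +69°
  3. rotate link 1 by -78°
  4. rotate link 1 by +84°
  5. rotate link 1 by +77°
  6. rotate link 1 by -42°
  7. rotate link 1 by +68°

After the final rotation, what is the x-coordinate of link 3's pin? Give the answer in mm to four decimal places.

geometry: r = 55 mm, L = 209 mm, e = 12 mm; θ starts at 0°
rotate link 1 by +69°: θ ← 0° +69° = 69°
rotate link 1 by -78°: θ ← 69° -78° = -9°
rotate link 1 by +84°: θ ← -9° +84° = 75°
rotate link 1 by +77°: θ ← 75° +77° = 152°
rotate link 1 by -42°: θ ← 152° -42° = 110°
rotate link 1 by +68°: θ ← 110° +68° = 178°
crank pin P = (r cos θ, r sin θ) = (-54.966495, 1.919472)
h = r sin θ − e = 1.919472 − 12 = -10.080528
x = r cos θ + √(L² − h²) = -54.966495 + 208.756755 = 153.790260

153.7903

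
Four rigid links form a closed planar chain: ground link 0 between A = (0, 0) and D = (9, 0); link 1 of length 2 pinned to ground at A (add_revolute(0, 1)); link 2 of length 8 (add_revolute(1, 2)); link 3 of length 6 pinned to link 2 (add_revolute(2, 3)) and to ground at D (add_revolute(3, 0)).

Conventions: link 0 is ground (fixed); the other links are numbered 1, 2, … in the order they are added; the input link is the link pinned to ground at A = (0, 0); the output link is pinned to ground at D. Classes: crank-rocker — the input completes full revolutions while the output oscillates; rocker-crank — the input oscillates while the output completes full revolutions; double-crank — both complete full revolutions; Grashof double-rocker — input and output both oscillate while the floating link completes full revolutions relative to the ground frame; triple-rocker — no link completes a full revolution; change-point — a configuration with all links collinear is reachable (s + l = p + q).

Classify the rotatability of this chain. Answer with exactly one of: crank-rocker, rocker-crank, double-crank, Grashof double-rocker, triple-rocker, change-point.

lengths: ground=9, input=2, coupler=8, output=6
sorted: s=2 (shortest), l=9 (longest), p+q=14
s + l = 11 vs p + q = 14
s + l < p + q (Grashof) with shortest = input link → crank-rocker

crank-rocker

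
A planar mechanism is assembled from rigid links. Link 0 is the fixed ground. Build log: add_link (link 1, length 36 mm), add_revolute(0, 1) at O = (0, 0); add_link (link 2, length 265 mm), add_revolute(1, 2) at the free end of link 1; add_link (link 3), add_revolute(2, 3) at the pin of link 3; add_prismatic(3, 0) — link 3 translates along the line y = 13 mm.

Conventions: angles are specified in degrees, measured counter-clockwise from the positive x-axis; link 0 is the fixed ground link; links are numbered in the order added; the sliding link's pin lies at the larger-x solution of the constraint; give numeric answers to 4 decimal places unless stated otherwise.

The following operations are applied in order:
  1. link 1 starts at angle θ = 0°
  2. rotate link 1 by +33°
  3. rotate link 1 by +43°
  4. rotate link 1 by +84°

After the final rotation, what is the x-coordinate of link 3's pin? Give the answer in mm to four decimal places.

geometry: r = 36 mm, L = 265 mm, e = 13 mm; θ starts at 0°
rotate link 1 by +33°: θ ← 0° +33° = 33°
rotate link 1 by +43°: θ ← 33° +43° = 76°
rotate link 1 by +84°: θ ← 76° +84° = 160°
crank pin P = (r cos θ, r sin θ) = (-33.828934, 12.312725)
h = r sin θ − e = 12.312725 − 13 = -0.687275
x = r cos θ + √(L² − h²) = -33.828934 + 264.999109 = 231.170174

231.1702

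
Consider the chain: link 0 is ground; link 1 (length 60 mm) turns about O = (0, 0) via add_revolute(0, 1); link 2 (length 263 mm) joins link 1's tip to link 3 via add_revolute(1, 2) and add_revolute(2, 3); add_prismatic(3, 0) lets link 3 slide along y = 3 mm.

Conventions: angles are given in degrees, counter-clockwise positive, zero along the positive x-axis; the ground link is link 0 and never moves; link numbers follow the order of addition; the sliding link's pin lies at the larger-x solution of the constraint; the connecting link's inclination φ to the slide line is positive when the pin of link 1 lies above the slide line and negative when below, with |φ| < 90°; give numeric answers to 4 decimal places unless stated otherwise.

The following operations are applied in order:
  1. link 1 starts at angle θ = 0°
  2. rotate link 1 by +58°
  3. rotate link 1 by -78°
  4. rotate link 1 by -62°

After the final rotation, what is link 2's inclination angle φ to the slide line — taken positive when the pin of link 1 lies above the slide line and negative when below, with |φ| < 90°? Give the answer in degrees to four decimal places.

geometry: r = 60 mm, L = 263 mm, e = 3 mm; θ starts at 0°
rotate link 1 by +58°: θ ← 0° +58° = 58°
rotate link 1 by -78°: θ ← 58° -78° = -20°
rotate link 1 by -62°: θ ← -20° -62° = -82°
h = r sin θ − e = -59.416084 − 3 = -62.416084
sin φ = h / L = -62.416084 / 263 = -0.23732351
φ = arcsin(-0.23732351) = -13.728626°

-13.7286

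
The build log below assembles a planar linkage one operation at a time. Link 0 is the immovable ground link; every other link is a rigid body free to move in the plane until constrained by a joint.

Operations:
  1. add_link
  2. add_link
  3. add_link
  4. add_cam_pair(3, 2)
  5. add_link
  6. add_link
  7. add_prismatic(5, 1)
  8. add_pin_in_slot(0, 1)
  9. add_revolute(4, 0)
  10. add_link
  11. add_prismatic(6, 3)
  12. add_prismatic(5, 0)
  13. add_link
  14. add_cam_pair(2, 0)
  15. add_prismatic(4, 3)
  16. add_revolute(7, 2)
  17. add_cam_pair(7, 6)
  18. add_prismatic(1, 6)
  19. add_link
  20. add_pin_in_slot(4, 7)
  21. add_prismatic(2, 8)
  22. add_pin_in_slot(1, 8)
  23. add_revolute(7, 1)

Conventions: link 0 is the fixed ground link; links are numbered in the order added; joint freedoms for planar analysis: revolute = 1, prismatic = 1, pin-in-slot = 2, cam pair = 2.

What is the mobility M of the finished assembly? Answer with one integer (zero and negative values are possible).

ground; <1,0,0>
#1 <2,0,0>
#2 <3,0,0>
#3 <4,0,0>
C:3↔2 J2 <4,0,1>
#4 <5,0,1>
#5 <6,0,1>
P:5↔1 J1 <6,1,1>
PS:0↔1 J2 <6,1,2>
R:4↔0 J1 <6,2,2>
#6 <7,2,2>
P:6↔3 J1 <7,3,2>
P:5↔0 J1 <7,4,2>
#7 <8,4,2>
C:2↔0 J2 <8,4,3>
P:4↔3 J1 <8,5,3>
R:7↔2 J1 <8,6,3>
C:7↔6 J2 <8,6,4>
P:1↔6 J1 <8,7,4>
#8 <9,7,4>
PS:4↔7 J2 <9,7,5>
P:2↔8 J1 <9,8,5>
PS:1↔8 J2 <9,8,6>
R:7↔1 J1 <9,9,6>
3×8 − 2×9 − 1×6 = 0

M = 0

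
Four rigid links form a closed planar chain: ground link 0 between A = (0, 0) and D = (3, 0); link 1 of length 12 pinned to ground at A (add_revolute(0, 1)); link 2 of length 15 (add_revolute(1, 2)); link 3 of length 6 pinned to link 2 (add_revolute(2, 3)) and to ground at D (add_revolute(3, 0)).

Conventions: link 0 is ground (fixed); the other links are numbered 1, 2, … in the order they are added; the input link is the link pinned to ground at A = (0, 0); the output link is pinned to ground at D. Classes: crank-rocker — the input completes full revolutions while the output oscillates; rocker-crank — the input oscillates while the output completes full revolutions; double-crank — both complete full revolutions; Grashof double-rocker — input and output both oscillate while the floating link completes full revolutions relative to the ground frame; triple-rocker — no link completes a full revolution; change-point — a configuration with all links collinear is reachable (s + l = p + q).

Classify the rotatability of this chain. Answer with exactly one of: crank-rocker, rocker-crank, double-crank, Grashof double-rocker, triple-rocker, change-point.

lengths: ground=3, input=12, coupler=15, output=6
sorted: s=3 (shortest), l=15 (longest), p+q=18
s + l = 18 vs p + q = 18
s + l = p + q → change-point (collinear configuration reachable)

change-point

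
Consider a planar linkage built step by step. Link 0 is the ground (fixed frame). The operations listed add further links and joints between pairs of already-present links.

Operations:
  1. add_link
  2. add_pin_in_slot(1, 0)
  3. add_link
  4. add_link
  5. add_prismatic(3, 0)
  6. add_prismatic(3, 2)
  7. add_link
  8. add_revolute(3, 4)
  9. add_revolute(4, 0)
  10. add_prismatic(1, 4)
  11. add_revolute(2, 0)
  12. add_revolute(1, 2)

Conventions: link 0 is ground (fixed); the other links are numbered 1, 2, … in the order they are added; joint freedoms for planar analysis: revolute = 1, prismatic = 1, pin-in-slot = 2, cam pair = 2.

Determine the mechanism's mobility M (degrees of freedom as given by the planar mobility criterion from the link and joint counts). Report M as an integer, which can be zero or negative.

link 0 = ground. State L|J1|J2 = 1|0|0
+link1  2|0|0
PS(1,0) f=2→J2  2|0|1
+link2  3|0|1
+link3  4|0|1
P(3,0) f=1→J1  4|1|1
P(3,2) f=1→J1  4|2|1
+link4  5|2|1
R(3,4) f=1→J1  5|3|1
R(4,0) f=1→J1  5|4|1
P(1,4) f=1→J1  5|5|1
R(2,0) f=1→J1  5|6|1
R(1,2) f=1→J1  5|7|1
M = 3(5−1)−2·7−1 = 12−14−1 = -3

M = -3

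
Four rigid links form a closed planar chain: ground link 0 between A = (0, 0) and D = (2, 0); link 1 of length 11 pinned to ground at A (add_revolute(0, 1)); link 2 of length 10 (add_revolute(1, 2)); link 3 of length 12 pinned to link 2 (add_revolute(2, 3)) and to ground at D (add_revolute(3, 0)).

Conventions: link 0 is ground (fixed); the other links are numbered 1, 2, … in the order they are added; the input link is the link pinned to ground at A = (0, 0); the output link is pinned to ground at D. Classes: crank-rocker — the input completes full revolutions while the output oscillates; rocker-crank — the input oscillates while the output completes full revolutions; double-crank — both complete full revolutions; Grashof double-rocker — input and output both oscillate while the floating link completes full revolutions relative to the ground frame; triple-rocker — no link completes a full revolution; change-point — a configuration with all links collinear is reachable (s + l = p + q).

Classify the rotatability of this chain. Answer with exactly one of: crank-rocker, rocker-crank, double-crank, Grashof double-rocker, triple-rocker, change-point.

lengths: ground=2, input=11, coupler=10, output=12
sorted: s=2 (shortest), l=12 (longest), p+q=21
s + l = 14 vs p + q = 21
s + l < p + q (Grashof) with shortest = ground link → double-crank

double-crank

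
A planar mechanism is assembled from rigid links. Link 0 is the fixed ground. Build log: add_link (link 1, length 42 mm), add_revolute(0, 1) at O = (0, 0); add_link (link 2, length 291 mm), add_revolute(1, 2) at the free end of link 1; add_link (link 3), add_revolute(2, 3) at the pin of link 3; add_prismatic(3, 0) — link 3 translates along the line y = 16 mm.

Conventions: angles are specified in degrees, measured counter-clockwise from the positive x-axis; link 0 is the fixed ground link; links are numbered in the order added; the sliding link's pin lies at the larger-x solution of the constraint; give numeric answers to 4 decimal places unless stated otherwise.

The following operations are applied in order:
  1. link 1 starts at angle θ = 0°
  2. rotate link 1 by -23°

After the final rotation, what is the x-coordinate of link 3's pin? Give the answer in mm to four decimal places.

geometry: r = 42 mm, L = 291 mm, e = 16 mm; θ starts at 0°
rotate link 1 by -23°: θ ← 0° -23° = -23°
crank pin P = (r cos θ, r sin θ) = (38.661204, -16.410707)
h = r sin θ − e = -16.410707 − 16 = -32.410707
x = r cos θ + √(L² − h²) = 38.661204 + 289.189464 = 327.850668

327.8507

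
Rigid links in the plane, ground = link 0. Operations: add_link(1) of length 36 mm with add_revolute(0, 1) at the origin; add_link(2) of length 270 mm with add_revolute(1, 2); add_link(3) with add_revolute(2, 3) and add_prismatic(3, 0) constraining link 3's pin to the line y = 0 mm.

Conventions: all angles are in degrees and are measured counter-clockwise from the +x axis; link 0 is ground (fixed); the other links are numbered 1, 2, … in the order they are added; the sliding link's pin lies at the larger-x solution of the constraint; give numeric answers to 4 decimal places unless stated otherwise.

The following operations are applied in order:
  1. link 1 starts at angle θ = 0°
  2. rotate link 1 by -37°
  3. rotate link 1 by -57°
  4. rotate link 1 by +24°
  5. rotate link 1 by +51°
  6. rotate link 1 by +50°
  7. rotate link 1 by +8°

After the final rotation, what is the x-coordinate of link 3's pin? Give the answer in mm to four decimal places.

geometry: r = 36 mm, L = 270 mm, e = 0 mm; θ starts at 0°
rotate link 1 by -37°: θ ← 0° -37° = -37°
rotate link 1 by -57°: θ ← -37° -57° = -94°
rotate link 1 by +24°: θ ← -94° +24° = -70°
rotate link 1 by +51°: θ ← -70° +51° = -19°
rotate link 1 by +50°: θ ← -19° +50° = 31°
rotate link 1 by +8°: θ ← 31° +8° = 39°
crank pin P = (r cos θ, r sin θ) = (27.977255, 22.655534)
h = r sin θ − e = 22.655534 − 0 = 22.655534
x = r cos θ + √(L² − h²) = 27.977255 + 269.047815 = 297.025070

297.0251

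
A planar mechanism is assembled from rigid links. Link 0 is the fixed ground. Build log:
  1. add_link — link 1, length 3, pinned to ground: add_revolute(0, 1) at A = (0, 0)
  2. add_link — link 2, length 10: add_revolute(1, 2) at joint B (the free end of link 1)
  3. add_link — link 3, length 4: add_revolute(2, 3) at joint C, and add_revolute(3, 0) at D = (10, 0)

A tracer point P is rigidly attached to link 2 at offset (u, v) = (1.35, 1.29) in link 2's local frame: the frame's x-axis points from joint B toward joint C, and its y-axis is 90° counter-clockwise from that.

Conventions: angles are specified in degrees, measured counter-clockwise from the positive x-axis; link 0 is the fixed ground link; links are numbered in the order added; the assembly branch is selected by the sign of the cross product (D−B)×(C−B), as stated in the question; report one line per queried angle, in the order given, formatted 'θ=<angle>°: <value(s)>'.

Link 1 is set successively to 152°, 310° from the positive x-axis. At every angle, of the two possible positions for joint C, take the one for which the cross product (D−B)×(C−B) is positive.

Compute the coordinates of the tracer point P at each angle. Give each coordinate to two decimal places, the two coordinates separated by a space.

A=(0,0), D=(10.00,0)
θ=152°: B = A + 3.00·(cos152°, sin152°) = (-2.6488, 1.4084)
θ=152°: |BD| = 12.7270
θ=152°: circle(B,10.00) ∩ circle(D,4.00): a=9.6636, h=2.5720
θ=152°:   candidates: C₊=(7.2400,2.8952) cross=32.734; C₋=(6.6707,-2.2172) cross=-32.734
θ=152°:   branch + wants cross > 0 → take C=(7.2400,2.8952) (cross=32.734)
θ=152°: ex = (C−B)/|BC| = (0.9889,0.1487); ey = (-0.1487,0.9889)
θ=152°: P = B + 1.35·ex + 1.29·ey = (-1.5056,2.8848)
θ=310°: B = A + 3.00·(cos310°, sin310°) = (1.9284, -2.2981)
θ=310°: |BD| = 8.3924
θ=310°: circle(B,10.00) ∩ circle(D,4.00): a=9.2007, h=3.9175
θ=310°:   candidates: C₊=(9.7047,3.9891) cross=32.877; C₋=(11.8501,-3.5464) cross=-32.877
θ=310°:   branch + wants cross > 0 → take C=(9.7047,3.9891) (cross=32.877)
θ=310°: ex = (C−B)/|BC| = (0.7776,0.6287); ey = (-0.6287,0.7776)
θ=310°: P = B + 1.35·ex + 1.29·ey = (2.1671,-0.4462)

θ=152°: -1.51 2.88
θ=310°: 2.17 -0.45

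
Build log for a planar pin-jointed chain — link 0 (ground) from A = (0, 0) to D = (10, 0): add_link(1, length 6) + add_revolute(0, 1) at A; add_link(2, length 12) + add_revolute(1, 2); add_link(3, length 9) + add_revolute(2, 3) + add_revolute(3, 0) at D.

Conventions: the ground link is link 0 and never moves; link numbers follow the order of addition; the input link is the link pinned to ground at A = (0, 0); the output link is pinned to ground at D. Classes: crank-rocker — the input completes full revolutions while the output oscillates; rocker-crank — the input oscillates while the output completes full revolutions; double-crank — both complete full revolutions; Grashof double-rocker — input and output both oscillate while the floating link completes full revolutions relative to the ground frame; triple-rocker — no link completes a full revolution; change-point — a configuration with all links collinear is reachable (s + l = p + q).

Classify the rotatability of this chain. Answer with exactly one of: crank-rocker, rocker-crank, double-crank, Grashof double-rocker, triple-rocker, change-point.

lengths: ground=10, input=6, coupler=12, output=9
sorted: s=6 (shortest), l=12 (longest), p+q=19
s + l = 18 vs p + q = 19
s + l < p + q (Grashof) with shortest = input link → crank-rocker

crank-rocker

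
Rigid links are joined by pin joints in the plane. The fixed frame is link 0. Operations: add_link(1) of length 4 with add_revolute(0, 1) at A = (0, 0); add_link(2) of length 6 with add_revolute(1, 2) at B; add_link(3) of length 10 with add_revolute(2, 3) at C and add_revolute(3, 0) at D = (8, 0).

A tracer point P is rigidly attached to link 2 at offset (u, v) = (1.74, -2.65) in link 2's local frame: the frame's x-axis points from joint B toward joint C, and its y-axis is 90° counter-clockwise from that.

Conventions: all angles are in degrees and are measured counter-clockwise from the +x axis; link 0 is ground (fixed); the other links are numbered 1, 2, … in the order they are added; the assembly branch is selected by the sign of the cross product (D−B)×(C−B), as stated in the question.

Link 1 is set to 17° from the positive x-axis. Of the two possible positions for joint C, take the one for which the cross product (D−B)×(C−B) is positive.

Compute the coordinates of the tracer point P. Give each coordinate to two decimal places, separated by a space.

A=(0,0), D=(8.00,0)
B = A + 4.00·(cos17°, sin17°) = (3.8252, 1.1695)
|BD| = 4.3355
circle(B,6.00) ∩ circle(D,10.00): a=-5.2132, h=2.9703
  candidates: C₊=(-0.3935,5.4359) cross=12.878; C₋=(-1.9960,-0.2845) cross=-12.878
  branch + wants cross > 0 → take C=(-0.3935,5.4359) (cross=12.878)
ex = (C−B)/|BC| = (-0.7031,0.7111); ey = (-0.7111,-0.7031)
P = B + 1.74·ex + -2.65·ey = (4.4861,4.2700)

4.49 4.27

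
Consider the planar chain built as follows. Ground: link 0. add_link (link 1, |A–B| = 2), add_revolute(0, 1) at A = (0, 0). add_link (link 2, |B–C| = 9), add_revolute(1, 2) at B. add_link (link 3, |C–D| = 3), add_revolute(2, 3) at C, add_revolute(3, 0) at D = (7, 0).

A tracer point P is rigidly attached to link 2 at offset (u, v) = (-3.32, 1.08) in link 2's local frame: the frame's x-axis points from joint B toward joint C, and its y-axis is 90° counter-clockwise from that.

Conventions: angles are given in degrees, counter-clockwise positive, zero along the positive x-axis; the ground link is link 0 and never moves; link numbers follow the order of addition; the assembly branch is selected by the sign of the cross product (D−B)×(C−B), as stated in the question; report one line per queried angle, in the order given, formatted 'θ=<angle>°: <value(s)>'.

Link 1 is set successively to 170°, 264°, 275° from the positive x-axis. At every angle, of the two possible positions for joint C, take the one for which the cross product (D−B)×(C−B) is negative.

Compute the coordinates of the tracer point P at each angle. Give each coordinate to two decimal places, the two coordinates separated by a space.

A=(0,0), D=(7.00,0)
θ=170°: B = A + 2.00·(cos170°, sin170°) = (-1.9696, 0.3473)
θ=170°: |BD| = 8.9763
θ=170°: circle(B,9.00) ∩ circle(D,3.00): a=8.4987, h=2.9617
θ=170°:   candidates: C₊=(6.6373,2.9780) cross=26.586; C₋=(6.4081,-2.9410) cross=-26.586
θ=170°:   branch - wants cross < 0 → take C=(6.4081,-2.9410) (cross=-26.586)
θ=170°: ex = (C−B)/|BC| = (0.9309,-0.3654); ey = (0.3654,0.9309)
θ=170°: P = B + -3.32·ex + 1.08·ey = (-4.6655,2.5657)
θ=264°: B = A + 2.00·(cos264°, sin264°) = (-0.2091, -1.9890)
θ=264°: |BD| = 7.4784
θ=264°: circle(B,9.00) ∩ circle(D,3.00): a=8.5531, h=2.8009
θ=264°:   candidates: C₊=(7.2910,2.9859) cross=20.946; C₋=(8.7809,-2.4142) cross=-20.946
θ=264°:   branch - wants cross < 0 → take C=(8.7809,-2.4142) (cross=-20.946)
θ=264°: ex = (C−B)/|BC| = (0.9989,-0.0472); ey = (0.0472,0.9989)
θ=264°: P = B + -3.32·ex + 1.08·ey = (-3.4743,-0.7534)
θ=275°: B = A + 2.00·(cos275°, sin275°) = (0.1743, -1.9924)
θ=275°: |BD| = 7.1105
θ=275°: circle(B,9.00) ∩ circle(D,3.00): a=8.6182, h=2.5936
θ=275°:   candidates: C₊=(7.7205,2.9122) cross=18.442; C₋=(9.1740,-2.0673) cross=-18.442
θ=275°:   branch - wants cross < 0 → take C=(9.1740,-2.0673) (cross=-18.442)
θ=275°: ex = (C−B)/|BC| = (1.0000,-0.0083); ey = (0.0083,1.0000)
θ=275°: P = B + -3.32·ex + 1.08·ey = (-3.1366,-0.8848)

θ=170°: -4.67 2.57
θ=264°: -3.47 -0.75
θ=275°: -3.14 -0.88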